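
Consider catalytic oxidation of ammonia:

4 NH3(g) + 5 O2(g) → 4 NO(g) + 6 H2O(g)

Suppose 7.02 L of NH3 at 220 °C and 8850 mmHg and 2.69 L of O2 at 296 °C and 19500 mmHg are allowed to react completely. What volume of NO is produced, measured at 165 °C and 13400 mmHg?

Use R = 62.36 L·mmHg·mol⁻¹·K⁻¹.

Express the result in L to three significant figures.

n(NH3) = PV/RT = (8850 × 7.02) / (62.36 × 493.15) = 2.020 mol
n(O2) = PV/RT = (19500 × 2.69) / (62.36 × 569.15) = 1.478 mol
For 2.020 mol NH3, stoichiometry requires (5/4) × 2.020 = 2.525 mol O2; 1.478 mol is available, so O2 is limiting.
n(NO) = (4/5) × 1.478 = 1.182 mol
V(NO) = nRT/P = 1.182 × 62.36 × 438.15 / 13400 = 2.410 L

2.41 L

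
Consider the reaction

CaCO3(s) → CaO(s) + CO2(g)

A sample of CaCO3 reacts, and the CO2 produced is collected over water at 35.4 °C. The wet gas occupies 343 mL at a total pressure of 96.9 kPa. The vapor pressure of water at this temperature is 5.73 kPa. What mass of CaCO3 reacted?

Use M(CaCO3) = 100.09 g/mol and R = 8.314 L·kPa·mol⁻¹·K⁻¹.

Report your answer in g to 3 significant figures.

1.22 g

P(CO2) = 96.9 − 5.73 = 91.17 kPa
n(CO2) = PV/RT = (91.17 × 0.3430) / (8.314 × 308.55) = 0.01219 mol
n(CaCO3) = (1/1) × 0.01219 = 0.01219 mol
m(CaCO3) = 0.01219 × 100.09 = 1.220 g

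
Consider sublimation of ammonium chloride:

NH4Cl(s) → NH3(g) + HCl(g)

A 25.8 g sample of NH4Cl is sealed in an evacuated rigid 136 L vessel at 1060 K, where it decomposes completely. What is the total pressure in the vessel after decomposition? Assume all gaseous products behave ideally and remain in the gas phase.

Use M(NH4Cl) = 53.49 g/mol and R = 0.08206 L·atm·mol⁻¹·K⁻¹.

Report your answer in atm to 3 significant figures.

0.617 atm

n(NH4Cl) = 25.8 / 53.49 = 0.4823 mol
n(gas produced) = (2/1) × 0.4823 = 0.9646 mol
P = nRT/V = 0.9646 × 0.08206 × 1060 / 136 = 0.6169 atm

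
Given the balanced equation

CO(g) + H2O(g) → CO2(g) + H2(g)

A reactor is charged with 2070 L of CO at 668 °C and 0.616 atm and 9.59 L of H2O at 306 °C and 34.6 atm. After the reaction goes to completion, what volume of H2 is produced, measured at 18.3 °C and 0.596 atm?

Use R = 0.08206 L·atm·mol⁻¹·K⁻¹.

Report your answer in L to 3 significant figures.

280 L

n(CO) = PV/RT = (0.616 × 2070) / (0.08206 × 941.15) = 16.51 mol
n(H2O) = PV/RT = (34.6 × 9.59) / (0.08206 × 579.15) = 6.982 mol
For 16.51 mol CO, stoichiometry requires (1/1) × 16.51 = 16.51 mol H2O; 6.982 mol is available, so H2O is limiting.
n(H2) = (1/1) × 6.982 = 6.982 mol
V(H2) = nRT/P = 6.982 × 0.08206 × 291.45 / 0.596 = 280.2 L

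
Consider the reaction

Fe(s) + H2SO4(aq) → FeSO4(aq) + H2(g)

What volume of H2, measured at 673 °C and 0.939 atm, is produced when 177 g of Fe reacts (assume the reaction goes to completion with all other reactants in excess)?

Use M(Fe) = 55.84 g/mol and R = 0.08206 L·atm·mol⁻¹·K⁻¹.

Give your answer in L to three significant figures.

262 L

n(Fe) = 177.0 / 55.84 = 3.170 mol
n(H2) = (1/1) × 3.170 = 3.170 mol
V = nRT/P = 3.170 × 0.08206 × 946.15 / 0.939 = 262.1 L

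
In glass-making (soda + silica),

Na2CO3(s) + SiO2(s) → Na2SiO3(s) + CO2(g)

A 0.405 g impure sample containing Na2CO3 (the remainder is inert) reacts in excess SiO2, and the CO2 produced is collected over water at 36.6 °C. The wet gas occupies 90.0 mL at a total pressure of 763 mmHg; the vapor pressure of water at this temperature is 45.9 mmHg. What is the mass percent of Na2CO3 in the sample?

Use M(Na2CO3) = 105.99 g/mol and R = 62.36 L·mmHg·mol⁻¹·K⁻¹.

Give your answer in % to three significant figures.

87.4 %

P(CO2) = 763 − 45.9 = 717.1 mmHg
n(CO2) = PV/RT = (717.1 × 0.09000) / (62.36 × 309.75) = 0.003341 mol
n(Na2CO3) = (1/1) × 0.003341 = 0.003341 mol
m(Na2CO3) = 0.003341 × 105.99 = 0.3541 g
%Na2CO3 = 0.3541 / 0.405 × 100 = 87.43%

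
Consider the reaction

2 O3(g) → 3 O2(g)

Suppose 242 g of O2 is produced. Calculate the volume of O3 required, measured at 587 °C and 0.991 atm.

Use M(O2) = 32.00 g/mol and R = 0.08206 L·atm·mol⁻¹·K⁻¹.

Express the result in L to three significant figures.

359 L

n(O2) = 242.0 / 32.00 = 7.562 mol
n(O3) = (2/3) × 7.562 = 5.041 mol
V = nRT/P = 5.041 × 0.08206 × 860.15 / 0.991 = 359.0 L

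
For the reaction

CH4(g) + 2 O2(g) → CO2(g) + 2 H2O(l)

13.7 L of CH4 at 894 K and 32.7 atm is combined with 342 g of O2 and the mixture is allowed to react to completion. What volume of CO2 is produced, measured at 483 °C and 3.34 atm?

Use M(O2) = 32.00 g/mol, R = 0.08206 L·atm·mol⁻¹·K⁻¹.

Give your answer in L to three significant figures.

99.3 L

n(CH4) = PV/RT = (32.7 × 13.7) / (0.08206 × 894) = 6.107 mol
n(O2) = 342 / 32.00 = 10.69 mol
For 6.107 mol CH4, stoichiometry requires (2/1) × 6.107 = 12.21 mol O2; 10.69 mol is available, so O2 is limiting.
n(CO2) = (1/2) × 10.69 = 5.345 mol
V(CO2) = nRT/P = 5.345 × 0.08206 × 756.15 / 3.34 = 99.30 L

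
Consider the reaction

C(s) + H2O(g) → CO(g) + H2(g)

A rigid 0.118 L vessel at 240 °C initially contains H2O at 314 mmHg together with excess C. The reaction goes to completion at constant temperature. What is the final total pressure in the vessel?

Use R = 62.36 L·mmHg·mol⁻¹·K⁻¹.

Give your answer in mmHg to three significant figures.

Rigid vessel, constant T ⇒ P scales with total gas moles (1 → 2).
P_final = (2/1) × 314 = 628.0 mmHg

628 mmHg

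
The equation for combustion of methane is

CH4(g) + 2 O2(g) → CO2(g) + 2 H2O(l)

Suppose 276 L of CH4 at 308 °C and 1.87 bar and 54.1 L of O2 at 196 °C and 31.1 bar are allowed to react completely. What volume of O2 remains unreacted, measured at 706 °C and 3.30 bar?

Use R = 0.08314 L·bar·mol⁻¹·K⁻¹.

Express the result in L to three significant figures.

n(CH4) = PV/RT = (1.87 × 276) / (0.08314 × 581.15) = 10.68 mol
n(O2) = PV/RT = (31.1 × 54.1) / (0.08314 × 469.15) = 43.14 mol
For 10.68 mol CH4, stoichiometry requires (2/1) × 10.68 = 21.36 mol O2; 43.14 mol is available, so CH4 is limiting.
n(O2) consumed = (2/1) × 10.68 = 21.36 mol; remaining = 43.14 − 21.36 = 21.78 mol
V(O2) = nRT/P = 21.78 × 0.08314 × 979.15 / 3.30 = 537.3 L

537 L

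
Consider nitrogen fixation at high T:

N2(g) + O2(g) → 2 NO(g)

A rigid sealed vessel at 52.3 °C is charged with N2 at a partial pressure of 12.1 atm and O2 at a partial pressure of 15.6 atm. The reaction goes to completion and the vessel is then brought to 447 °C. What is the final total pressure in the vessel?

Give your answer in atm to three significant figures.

61.3 atm

With V and T fixed, P_i ∝ n_i, so the mole ratios apply directly to partial pressures at 52.3 °C.
P(O2) required for 12.1 atm of N2 = (1/1) × 12.1 = 12.10 atm; available 15.6 atm, so N2 is limiting.
P(O2) remaining = 15.6 − (1/1) × 12.1 = 3.500 atm
P(gaseous products) = (2)/1 × 12.1 = 24.20 atm
P_total at 52.3 °C = 3.500 + 24.20 = 27.70 atm
Scaling to 447 °C: P = 27.70 × 720.15/325.45 = 61.29 atm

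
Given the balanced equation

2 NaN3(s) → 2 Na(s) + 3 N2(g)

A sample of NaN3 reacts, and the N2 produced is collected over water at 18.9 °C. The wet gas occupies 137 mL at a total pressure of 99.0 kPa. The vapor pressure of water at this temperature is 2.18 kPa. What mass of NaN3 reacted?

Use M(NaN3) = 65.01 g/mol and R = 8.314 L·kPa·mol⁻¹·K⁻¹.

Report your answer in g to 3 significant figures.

0.237 g

P(N2) = 99.0 − 2.18 = 96.82 kPa
n(N2) = PV/RT = (96.82 × 0.1370) / (8.314 × 292.05) = 0.005463 mol
n(NaN3) = (2/3) × 0.005463 = 0.003642 mol
m(NaN3) = 0.003642 × 65.01 = 0.2368 g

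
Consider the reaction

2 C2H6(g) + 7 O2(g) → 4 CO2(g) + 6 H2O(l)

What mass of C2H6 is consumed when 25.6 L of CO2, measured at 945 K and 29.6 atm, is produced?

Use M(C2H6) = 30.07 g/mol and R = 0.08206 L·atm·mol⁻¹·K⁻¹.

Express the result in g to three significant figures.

147 g

n(CO2) = PV/RT = (29.6 × 25.6) / (0.08206 × 945) = 9.772 mol
n(C2H6) = (2/4) × 9.772 = 4.886 mol
m(C2H6) = 4.886 × 30.07 = 146.9 g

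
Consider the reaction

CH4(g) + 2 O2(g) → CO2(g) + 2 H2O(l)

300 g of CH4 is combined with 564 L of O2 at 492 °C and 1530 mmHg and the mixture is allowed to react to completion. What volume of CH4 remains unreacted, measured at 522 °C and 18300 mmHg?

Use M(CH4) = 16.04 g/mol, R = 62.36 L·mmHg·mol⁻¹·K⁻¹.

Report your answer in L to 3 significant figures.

n(CH4) = 300 / 16.04 = 18.70 mol
n(O2) = PV/RT = (1530 × 564) / (62.36 × 765.15) = 18.08 mol
For 18.70 mol CH4, stoichiometry requires (2/1) × 18.70 = 37.40 mol O2; 18.08 mol is available, so O2 is limiting.
n(CH4) consumed = (1/2) × 18.08 = 9.040 mol; remaining = 18.70 − 9.040 = 9.660 mol
V(CH4) = nRT/P = 9.660 × 62.36 × 795.15 / 18300 = 26.17 L

26.2 L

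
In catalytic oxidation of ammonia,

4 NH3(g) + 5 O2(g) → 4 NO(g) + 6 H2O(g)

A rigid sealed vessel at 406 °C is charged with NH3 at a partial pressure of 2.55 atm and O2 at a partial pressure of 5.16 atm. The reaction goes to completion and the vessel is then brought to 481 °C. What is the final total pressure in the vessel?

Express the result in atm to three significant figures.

At constant V, partial pressures at 406 °C are proportional to moles, so apply stoichiometry directly to pressures.
P(O2) required for 2.55 atm of NH3 = (5/4) × 2.55 = 3.188 atm; available 5.16 atm, so NH3 is limiting.
P(O2) remaining = 5.16 − (5/4) × 2.55 = 1.973 atm
P(gaseous products) = (4+6)/4 × 2.55 = 6.375 atm
P_total at 406 °C = 1.973 + 6.375 = 8.348 atm
Scaling to 481 °C: P = 8.348 × 754.15/679.15 = 9.270 atm

9.27 atm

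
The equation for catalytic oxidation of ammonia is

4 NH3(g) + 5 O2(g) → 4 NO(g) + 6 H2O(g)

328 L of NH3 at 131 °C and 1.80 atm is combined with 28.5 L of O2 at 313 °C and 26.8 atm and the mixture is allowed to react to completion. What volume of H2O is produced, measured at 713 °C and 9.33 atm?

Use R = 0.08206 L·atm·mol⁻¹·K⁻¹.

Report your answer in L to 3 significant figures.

165 L

n(NH3) = PV/RT = (1.80 × 328) / (0.08206 × 404.15) = 17.80 mol
n(O2) = PV/RT = (26.8 × 28.5) / (0.08206 × 586.15) = 15.88 mol
For 17.80 mol NH3, stoichiometry requires (5/4) × 17.80 = 22.25 mol O2; 15.88 mol is available, so O2 is limiting.
n(H2O) = (6/5) × 15.88 = 19.06 mol
V(H2O) = nRT/P = 19.06 × 0.08206 × 986.15 / 9.33 = 165.3 L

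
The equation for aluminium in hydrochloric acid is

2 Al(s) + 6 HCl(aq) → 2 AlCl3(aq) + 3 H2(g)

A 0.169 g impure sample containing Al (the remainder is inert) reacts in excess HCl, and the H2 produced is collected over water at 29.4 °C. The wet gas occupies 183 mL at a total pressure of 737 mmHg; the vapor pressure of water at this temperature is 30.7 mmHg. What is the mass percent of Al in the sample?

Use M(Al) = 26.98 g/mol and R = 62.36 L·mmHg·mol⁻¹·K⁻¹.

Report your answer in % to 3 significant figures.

P(H2) = 737 − 30.7 = 706.3 mmHg
n(H2) = PV/RT = (706.3 × 0.1830) / (62.36 × 302.55) = 0.006851 mol
n(Al) = (2/3) × 0.006851 = 0.004567 mol
m(Al) = 0.004567 × 26.98 = 0.1232 g
%Al = 0.1232 / 0.169 × 100 = 72.90%

72.9 %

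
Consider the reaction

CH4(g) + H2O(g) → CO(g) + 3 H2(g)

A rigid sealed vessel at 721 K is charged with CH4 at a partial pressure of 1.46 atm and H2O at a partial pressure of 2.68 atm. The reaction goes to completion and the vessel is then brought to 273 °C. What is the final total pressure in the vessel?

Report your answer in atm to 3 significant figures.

With V and T fixed, P_i ∝ n_i, so the mole ratios apply directly to partial pressures at 721 K.
P(H2O) required for 1.46 atm of CH4 = (1/1) × 1.46 = 1.460 atm; available 2.68 atm, so CH4 is limiting.
P(H2O) remaining = 2.68 − (1/1) × 1.46 = 1.220 atm
P(gaseous products) = (1+3)/1 × 1.46 = 5.840 atm
P_total at 721 K = 1.220 + 5.840 = 7.060 atm
Scaling to 273 °C: P = 7.060 × 546.15/721 = 5.348 atm

5.35 atm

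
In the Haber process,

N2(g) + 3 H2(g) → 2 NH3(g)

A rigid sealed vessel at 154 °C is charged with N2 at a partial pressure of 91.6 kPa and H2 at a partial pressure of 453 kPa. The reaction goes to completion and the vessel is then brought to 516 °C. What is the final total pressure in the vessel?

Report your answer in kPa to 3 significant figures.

At constant V, partial pressures at 154 °C are proportional to moles, so apply stoichiometry directly to pressures.
P(H2) required for 91.6 kPa of N2 = (3/1) × 91.6 = 274.8 kPa; available 453 kPa, so N2 is limiting.
P(H2) remaining = 453 − (3/1) × 91.6 = 178.2 kPa
P(gaseous products) = (2)/1 × 91.6 = 183.2 kPa
P_total at 154 °C = 178.2 + 183.2 = 361.4 kPa
Scaling to 516 °C: P = 361.4 × 789.15/427.15 = 667.7 kPa

668 kPa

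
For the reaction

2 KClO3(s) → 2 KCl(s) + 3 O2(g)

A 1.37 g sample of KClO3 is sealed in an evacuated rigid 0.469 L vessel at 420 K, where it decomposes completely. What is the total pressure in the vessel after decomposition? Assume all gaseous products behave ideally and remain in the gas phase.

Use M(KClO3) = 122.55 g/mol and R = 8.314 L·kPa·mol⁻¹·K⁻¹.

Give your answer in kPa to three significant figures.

125 kPa

n(KClO3) = 1.37 / 122.55 = 0.01118 mol
n(gas produced) = (3/2) × 0.01118 = 0.01677 mol
P = nRT/V = 0.01677 × 8.314 × 420 / 0.469 = 124.9 kPa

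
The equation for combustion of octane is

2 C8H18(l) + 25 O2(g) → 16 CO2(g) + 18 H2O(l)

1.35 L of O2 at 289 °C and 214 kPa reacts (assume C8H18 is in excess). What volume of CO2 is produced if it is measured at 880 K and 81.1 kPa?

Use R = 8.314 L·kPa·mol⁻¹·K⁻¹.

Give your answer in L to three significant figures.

n(O2) = PV/RT = (214 × 1.35) / (8.314 × 562.15) = 0.06181 mol
n(CO2) = (16/25) × 0.06181 = 0.03956 mol
V = nRT/P = 0.03956 × 8.314 × 880 / 81.1 = 3.569 L

3.57 L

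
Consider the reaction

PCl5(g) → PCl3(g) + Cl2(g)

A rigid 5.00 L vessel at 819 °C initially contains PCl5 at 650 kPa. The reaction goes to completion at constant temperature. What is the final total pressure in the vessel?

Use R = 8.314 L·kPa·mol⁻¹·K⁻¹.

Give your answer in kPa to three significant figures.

1300 kPa

Rigid vessel, constant T ⇒ P scales with total gas moles (1 → 2).
P_final = (2/1) × 650 = 1300 kPa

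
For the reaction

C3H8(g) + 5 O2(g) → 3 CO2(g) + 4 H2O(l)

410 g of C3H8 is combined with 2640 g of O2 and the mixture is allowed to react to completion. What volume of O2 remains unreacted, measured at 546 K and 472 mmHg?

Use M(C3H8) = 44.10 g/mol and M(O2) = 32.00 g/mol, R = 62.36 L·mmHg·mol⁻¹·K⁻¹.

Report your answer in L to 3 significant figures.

n(C3H8) = 410 / 44.10 = 9.297 mol
n(O2) = 2640 / 32.00 = 82.50 mol
For 9.297 mol C3H8, stoichiometry requires (5/1) × 9.297 = 46.48 mol O2; 82.50 mol is available, so C3H8 is limiting.
n(O2) consumed = (5/1) × 9.297 = 46.48 mol; remaining = 82.50 − 46.48 = 36.02 mol
V(O2) = nRT/P = 36.02 × 62.36 × 546 / 472 = 2598 L

2600 L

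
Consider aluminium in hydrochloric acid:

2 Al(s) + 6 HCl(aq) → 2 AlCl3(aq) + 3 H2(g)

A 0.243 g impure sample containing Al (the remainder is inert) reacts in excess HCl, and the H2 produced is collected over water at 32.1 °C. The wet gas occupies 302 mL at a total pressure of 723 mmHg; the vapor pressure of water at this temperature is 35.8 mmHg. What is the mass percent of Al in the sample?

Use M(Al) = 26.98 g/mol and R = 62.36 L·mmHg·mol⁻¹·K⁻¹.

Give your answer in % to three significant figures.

P(H2) = 723 − 35.8 = 687.2 mmHg
n(H2) = PV/RT = (687.2 × 0.3020) / (62.36 × 305.25) = 0.01090 mol
n(Al) = (2/3) × 0.01090 = 0.007267 mol
m(Al) = 0.007267 × 26.98 = 0.1961 g
%Al = 0.1961 / 0.243 × 100 = 80.70%

80.7 %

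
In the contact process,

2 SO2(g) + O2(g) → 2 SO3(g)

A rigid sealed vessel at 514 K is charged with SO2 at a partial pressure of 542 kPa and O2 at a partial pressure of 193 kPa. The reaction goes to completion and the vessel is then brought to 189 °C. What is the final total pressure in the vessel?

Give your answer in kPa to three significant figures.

487 kPa

With V and T fixed, P_i ∝ n_i, so the mole ratios apply directly to partial pressures at 514 K.
P(O2) required for 542 kPa of SO2 = (1/2) × 542 = 271.0 kPa; available 193 kPa, so O2 is limiting.
P(SO2) remaining = 542 − (2/1) × 193 = 156.0 kPa
P(gaseous products) = (2)/1 × 193 = 386.0 kPa
P_total at 514 K = 156.0 + 386.0 = 542.0 kPa
Scaling to 189 °C: P = 542.0 × 462.15/514 = 487.3 kPa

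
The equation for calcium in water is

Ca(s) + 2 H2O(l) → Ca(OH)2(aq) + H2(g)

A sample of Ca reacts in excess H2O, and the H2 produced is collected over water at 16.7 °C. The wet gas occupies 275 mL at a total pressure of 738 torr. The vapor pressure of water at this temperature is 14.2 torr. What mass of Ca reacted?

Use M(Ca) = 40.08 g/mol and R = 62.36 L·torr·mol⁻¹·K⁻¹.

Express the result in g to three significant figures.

P(H2) = 738 − 14.2 = 723.8 torr
n(H2) = PV/RT = (723.8 × 0.2750) / (62.36 × 289.85) = 0.01101 mol
n(Ca) = (1/1) × 0.01101 = 0.01101 mol
m(Ca) = 0.01101 × 40.08 = 0.4413 g

0.441 g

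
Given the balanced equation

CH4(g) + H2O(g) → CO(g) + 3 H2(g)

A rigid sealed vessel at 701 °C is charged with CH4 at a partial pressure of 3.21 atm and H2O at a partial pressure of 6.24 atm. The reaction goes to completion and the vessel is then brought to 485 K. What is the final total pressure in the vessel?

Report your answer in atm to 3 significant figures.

With V and T fixed, P_i ∝ n_i, so the mole ratios apply directly to partial pressures at 701 °C.
P(H2O) required for 3.21 atm of CH4 = (1/1) × 3.21 = 3.210 atm; available 6.24 atm, so CH4 is limiting.
P(H2O) remaining = 6.24 − (1/1) × 3.21 = 3.030 atm
P(gaseous products) = (1+3)/1 × 3.21 = 12.84 atm
P_total at 701 °C = 3.030 + 12.84 = 15.87 atm
Scaling to 485 K: P = 15.87 × 485/974.15 = 7.901 atm

7.90 atm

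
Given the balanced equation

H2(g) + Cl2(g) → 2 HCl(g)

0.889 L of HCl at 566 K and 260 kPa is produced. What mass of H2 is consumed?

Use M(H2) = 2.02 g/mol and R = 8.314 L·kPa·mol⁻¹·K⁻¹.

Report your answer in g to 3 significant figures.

0.0496 g

n(HCl) = PV/RT = (260 × 0.889) / (8.314 × 566) = 0.04912 mol
n(H2) = (1/2) × 0.04912 = 0.02456 mol
m(H2) = 0.02456 × 2.02 = 0.04961 g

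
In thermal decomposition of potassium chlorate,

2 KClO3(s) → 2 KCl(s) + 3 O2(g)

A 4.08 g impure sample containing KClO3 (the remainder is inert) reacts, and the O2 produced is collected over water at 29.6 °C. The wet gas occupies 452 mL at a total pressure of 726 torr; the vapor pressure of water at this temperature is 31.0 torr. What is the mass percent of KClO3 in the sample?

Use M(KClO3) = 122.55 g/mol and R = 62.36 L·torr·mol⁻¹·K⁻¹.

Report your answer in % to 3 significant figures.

33.3 %

P(O2) = 726 − 31.0 = 695.0 torr
n(O2) = PV/RT = (695.0 × 0.4520) / (62.36 × 302.75) = 0.01664 mol
n(KClO3) = (2/3) × 0.01664 = 0.01109 mol
m(KClO3) = 0.01109 × 122.55 = 1.359 g
%KClO3 = 1.359 / 4.08 × 100 = 33.31%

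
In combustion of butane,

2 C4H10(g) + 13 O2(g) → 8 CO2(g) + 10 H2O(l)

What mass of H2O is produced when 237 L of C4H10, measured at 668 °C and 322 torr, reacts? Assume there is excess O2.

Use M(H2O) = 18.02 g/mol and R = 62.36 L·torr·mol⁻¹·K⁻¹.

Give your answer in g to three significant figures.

n(C4H10) = PV/RT = (322 × 237) / (62.36 × 941.15) = 1.300 mol
n(H2O) = (10/2) × 1.300 = 6.500 mol
m(H2O) = 6.500 × 18.02 = 117.1 g

117 g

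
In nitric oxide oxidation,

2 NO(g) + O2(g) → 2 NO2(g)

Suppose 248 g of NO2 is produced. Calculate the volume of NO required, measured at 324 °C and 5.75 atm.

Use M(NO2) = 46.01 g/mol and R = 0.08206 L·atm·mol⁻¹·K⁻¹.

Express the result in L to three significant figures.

45.9 L

n(NO2) = 248.0 / 46.01 = 5.390 mol
n(NO) = (2/2) × 5.390 = 5.390 mol
V = nRT/P = 5.390 × 0.08206 × 597.15 / 5.75 = 45.93 L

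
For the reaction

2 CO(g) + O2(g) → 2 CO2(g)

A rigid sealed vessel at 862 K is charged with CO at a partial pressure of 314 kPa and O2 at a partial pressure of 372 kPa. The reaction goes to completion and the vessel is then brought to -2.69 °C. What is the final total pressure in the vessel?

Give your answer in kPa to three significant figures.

166 kPa

Because the vessel is rigid and T is held at 862 K, work the stoichiometry in partial pressures (P_i = n_iRT/V).
P(O2) required for 314 kPa of CO = (1/2) × 314 = 157.0 kPa; available 372 kPa, so CO is limiting.
P(O2) remaining = 372 − (1/2) × 314 = 215.0 kPa
P(gaseous products) = (2)/2 × 314 = 314.0 kPa
P_total at 862 K = 215.0 + 314.0 = 529.0 kPa
Scaling to -2.69 °C: P = 529.0 × 270.46/862 = 166.0 kPa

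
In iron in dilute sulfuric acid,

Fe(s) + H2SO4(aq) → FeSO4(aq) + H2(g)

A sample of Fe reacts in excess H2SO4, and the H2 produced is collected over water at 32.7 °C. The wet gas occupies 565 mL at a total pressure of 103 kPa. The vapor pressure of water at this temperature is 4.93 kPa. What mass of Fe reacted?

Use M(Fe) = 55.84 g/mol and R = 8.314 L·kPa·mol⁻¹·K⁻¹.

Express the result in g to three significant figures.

1.22 g

P(H2) = 103 − 4.93 = 98.07 kPa
n(H2) = PV/RT = (98.07 × 0.5650) / (8.314 × 305.85) = 0.02179 mol
n(Fe) = (1/1) × 0.02179 = 0.02179 mol
m(Fe) = 0.02179 × 55.84 = 1.217 g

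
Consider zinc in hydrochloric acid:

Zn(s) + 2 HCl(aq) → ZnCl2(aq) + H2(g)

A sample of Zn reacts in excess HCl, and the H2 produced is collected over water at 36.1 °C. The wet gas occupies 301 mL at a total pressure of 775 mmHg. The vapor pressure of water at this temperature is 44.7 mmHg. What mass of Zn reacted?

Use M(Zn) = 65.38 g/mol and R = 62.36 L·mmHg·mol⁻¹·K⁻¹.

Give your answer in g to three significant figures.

0.745 g

P(H2) = 775 − 44.7 = 730.3 mmHg
n(H2) = PV/RT = (730.3 × 0.3010) / (62.36 × 309.25) = 0.01140 mol
n(Zn) = (1/1) × 0.01140 = 0.01140 mol
m(Zn) = 0.01140 × 65.38 = 0.7453 g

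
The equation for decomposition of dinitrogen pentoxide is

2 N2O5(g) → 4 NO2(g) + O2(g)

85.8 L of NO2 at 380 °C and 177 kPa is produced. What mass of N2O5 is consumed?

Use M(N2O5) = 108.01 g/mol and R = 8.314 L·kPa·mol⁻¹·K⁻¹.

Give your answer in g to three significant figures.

n(NO2) = PV/RT = (177 × 85.8) / (8.314 × 653.15) = 2.797 mol
n(N2O5) = (2/4) × 2.797 = 1.399 mol
m(N2O5) = 1.399 × 108.01 = 151.1 g

151 g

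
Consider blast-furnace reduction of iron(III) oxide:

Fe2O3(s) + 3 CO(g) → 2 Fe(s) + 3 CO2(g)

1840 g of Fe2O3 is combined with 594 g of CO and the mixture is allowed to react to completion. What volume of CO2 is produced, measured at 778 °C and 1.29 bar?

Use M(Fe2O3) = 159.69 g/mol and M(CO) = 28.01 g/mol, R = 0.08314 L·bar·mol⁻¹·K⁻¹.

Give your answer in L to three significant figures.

1440 L

n(Fe2O3) = 1840 / 159.69 = 11.52 mol
n(CO) = 594 / 28.01 = 21.21 mol
For 11.52 mol Fe2O3, stoichiometry requires (3/1) × 11.52 = 34.56 mol CO; 21.21 mol is available, so CO is limiting.
n(CO2) = (3/3) × 21.21 = 21.21 mol
V(CO2) = nRT/P = 21.21 × 0.08314 × 1051.15 / 1.29 = 1437 L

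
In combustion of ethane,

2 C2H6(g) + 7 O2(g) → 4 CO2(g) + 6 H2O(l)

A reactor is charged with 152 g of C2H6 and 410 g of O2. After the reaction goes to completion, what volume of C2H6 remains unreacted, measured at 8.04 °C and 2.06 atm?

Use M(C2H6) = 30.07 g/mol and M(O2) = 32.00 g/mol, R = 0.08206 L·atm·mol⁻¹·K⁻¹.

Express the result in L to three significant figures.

15.6 L

n(C2H6) = 152 / 30.07 = 5.055 mol
n(O2) = 410 / 32.00 = 12.81 mol
For 5.055 mol C2H6, stoichiometry requires (7/2) × 5.055 = 17.69 mol O2; 12.81 mol is available, so O2 is limiting.
n(C2H6) consumed = (2/7) × 12.81 = 3.660 mol; remaining = 5.055 − 3.660 = 1.395 mol
V(C2H6) = nRT/P = 1.395 × 0.08206 × 281.19 / 2.06 = 15.63 L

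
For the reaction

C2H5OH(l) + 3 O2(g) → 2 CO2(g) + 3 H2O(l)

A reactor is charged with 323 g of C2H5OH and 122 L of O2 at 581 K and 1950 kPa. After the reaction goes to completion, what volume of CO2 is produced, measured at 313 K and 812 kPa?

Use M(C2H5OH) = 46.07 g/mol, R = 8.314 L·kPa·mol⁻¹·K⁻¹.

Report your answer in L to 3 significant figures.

44.9 L

n(C2H5OH) = 323 / 46.07 = 7.011 mol
n(O2) = PV/RT = (1950 × 122) / (8.314 × 581) = 49.25 mol
For 7.011 mol C2H5OH, stoichiometry requires (3/1) × 7.011 = 21.03 mol O2; 49.25 mol is available, so C2H5OH is limiting.
n(CO2) = (2/1) × 7.011 = 14.02 mol
V(CO2) = nRT/P = 14.02 × 8.314 × 313 / 812 = 44.93 L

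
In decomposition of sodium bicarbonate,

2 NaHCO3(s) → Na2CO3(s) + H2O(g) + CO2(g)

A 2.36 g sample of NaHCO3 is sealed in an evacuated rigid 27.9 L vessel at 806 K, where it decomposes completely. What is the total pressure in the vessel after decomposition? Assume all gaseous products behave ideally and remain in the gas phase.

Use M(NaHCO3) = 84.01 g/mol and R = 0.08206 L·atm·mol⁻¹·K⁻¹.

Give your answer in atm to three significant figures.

n(NaHCO3) = 2.36 / 84.01 = 0.02809 mol
n(gas produced) = (2/2) × 0.02809 = 0.02809 mol
P = nRT/V = 0.02809 × 0.08206 × 806 / 27.9 = 0.06659 atm

0.0666 atm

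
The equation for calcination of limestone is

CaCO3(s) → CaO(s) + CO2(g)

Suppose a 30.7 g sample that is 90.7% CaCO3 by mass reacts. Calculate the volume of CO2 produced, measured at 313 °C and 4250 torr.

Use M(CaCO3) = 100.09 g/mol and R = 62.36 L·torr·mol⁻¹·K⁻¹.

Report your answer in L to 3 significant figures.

mass of CaCO3 = 30.7 × 90.7/100 = 27.84 g
n(CaCO3) = 27.84 / 100.09 = 0.2781 mol
n(CO2) = (1/1) × 0.2781 = 0.2781 mol
V = nRT/P = 0.2781 × 62.36 × 586.15 / 4250 = 2.392 L

2.39 L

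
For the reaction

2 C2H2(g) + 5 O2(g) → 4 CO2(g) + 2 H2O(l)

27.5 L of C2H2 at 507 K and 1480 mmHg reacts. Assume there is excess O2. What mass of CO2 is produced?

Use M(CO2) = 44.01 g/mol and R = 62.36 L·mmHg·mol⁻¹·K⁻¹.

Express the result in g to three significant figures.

n(C2H2) = PV/RT = (1480 × 27.5) / (62.36 × 507) = 1.287 mol
n(CO2) = (4/2) × 1.287 = 2.574 mol
m(CO2) = 2.574 × 44.01 = 113.3 g

113 g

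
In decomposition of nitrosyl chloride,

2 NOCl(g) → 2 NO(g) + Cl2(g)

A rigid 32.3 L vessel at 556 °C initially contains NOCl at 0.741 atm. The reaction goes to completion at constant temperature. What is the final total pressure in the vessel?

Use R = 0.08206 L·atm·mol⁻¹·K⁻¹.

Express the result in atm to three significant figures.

Since T and V are fixed, P_final/P_initial = n_final/n_initial = 3/2.
P_final = (3/2) × 0.741 = 1.111 atm

1.11 atm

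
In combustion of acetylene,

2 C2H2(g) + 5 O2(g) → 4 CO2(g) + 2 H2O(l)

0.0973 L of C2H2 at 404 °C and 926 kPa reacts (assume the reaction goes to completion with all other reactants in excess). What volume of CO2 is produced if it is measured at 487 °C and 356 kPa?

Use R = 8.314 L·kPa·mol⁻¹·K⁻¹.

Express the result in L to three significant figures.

0.568 L

n(C2H2) = PV/RT = (926 × 0.0973) / (8.314 × 677.15) = 0.01600 mol
n(CO2) = (4/2) × 0.01600 = 0.03200 mol
V = nRT/P = 0.03200 × 8.314 × 760.15 / 356 = 0.5681 L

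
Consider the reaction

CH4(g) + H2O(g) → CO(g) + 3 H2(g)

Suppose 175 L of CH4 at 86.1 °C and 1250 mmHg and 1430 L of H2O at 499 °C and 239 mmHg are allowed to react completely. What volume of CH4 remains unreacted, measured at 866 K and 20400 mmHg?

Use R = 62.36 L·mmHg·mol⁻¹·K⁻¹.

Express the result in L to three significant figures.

n(CH4) = PV/RT = (1250 × 175) / (62.36 × 359.25) = 9.764 mol
n(H2O) = PV/RT = (239 × 1430) / (62.36 × 772.15) = 7.098 mol
For 9.764 mol CH4, stoichiometry requires (1/1) × 9.764 = 9.764 mol H2O; 7.098 mol is available, so H2O is limiting.
n(CH4) consumed = (1/1) × 7.098 = 7.098 mol; remaining = 9.764 − 7.098 = 2.666 mol
V(CH4) = nRT/P = 2.666 × 62.36 × 866 / 20400 = 7.058 L

7.06 L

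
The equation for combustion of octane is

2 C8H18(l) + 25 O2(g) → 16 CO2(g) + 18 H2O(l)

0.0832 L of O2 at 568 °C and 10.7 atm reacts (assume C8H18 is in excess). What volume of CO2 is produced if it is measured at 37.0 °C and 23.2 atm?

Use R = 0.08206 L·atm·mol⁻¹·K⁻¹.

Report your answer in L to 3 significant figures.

0.00906 L

n(O2) = PV/RT = (10.7 × 0.0832) / (0.08206 × 841.15) = 0.01290 mol
n(CO2) = (16/25) × 0.01290 = 0.008256 mol
V = nRT/P = 0.008256 × 0.08206 × 310.15 / 23.2 = 0.009057 L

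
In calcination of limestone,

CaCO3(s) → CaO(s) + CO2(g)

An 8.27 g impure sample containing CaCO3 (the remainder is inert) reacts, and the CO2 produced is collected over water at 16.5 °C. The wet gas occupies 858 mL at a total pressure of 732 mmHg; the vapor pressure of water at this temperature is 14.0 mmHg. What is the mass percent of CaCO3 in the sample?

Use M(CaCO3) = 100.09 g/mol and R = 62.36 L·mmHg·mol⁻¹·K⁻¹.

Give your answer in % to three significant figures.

P(CO2) = 732 − 14.0 = 718.0 mmHg
n(CO2) = PV/RT = (718.0 × 0.8580) / (62.36 × 289.65) = 0.03411 mol
n(CaCO3) = (1/1) × 0.03411 = 0.03411 mol
m(CaCO3) = 0.03411 × 100.09 = 3.414 g
%CaCO3 = 3.414 / 8.27 × 100 = 41.28%

41.3 %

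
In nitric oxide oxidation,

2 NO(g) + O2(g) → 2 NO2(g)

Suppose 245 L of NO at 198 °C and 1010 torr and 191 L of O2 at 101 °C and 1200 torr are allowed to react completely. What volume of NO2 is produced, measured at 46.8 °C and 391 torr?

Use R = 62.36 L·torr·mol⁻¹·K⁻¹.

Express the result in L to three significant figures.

430 L

n(NO) = PV/RT = (1010 × 245) / (62.36 × 471.15) = 8.422 mol
n(O2) = PV/RT = (1200 × 191) / (62.36 × 374.15) = 9.823 mol
For 8.422 mol NO, stoichiometry requires (1/2) × 8.422 = 4.211 mol O2; 9.823 mol is available, so NO is limiting.
n(NO2) = (2/2) × 8.422 = 8.422 mol
V(NO2) = nRT/P = 8.422 × 62.36 × 319.95 / 391 = 429.8 L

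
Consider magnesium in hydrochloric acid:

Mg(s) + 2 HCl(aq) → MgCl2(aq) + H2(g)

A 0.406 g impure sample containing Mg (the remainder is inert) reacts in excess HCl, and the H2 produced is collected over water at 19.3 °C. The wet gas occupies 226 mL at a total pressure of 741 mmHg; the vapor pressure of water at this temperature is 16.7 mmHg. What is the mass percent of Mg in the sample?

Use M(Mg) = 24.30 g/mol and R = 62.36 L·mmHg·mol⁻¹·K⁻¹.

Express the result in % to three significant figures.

53.7 %

P(H2) = 741 − 16.7 = 724.3 mmHg
n(H2) = PV/RT = (724.3 × 0.2260) / (62.36 × 292.45) = 0.008976 mol
n(Mg) = (1/1) × 0.008976 = 0.008976 mol
m(Mg) = 0.008976 × 24.30 = 0.2181 g
%Mg = 0.2181 / 0.406 × 100 = 53.72%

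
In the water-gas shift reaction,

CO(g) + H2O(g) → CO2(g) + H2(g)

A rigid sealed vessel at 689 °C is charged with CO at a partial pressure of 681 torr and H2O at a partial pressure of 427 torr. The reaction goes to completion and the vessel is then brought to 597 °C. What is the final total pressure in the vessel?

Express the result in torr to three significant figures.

With V and T fixed, P_i ∝ n_i, so the mole ratios apply directly to partial pressures at 689 °C.
P(H2O) required for 681 torr of CO = (1/1) × 681 = 681.0 torr; available 427 torr, so H2O is limiting.
P(CO) remaining = 681 − (1/1) × 427 = 254.0 torr
P(gaseous products) = (1+1)/1 × 427 = 854.0 torr
P_total at 689 °C = 254.0 + 854.0 = 1108 torr
Scaling to 597 °C: P = 1108 × 870.15/962.15 = 1002 torr

1000 torr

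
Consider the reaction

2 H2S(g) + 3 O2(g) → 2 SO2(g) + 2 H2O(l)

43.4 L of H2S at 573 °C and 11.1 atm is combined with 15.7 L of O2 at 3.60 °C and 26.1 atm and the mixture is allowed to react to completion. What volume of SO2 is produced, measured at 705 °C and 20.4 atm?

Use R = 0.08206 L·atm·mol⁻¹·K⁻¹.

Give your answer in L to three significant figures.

27.3 L

n(H2S) = PV/RT = (11.1 × 43.4) / (0.08206 × 846.15) = 6.938 mol
n(O2) = PV/RT = (26.1 × 15.7) / (0.08206 × 276.75) = 18.04 mol
For 6.938 mol H2S, stoichiometry requires (3/2) × 6.938 = 10.41 mol O2; 18.04 mol is available, so H2S is limiting.
n(SO2) = (2/2) × 6.938 = 6.938 mol
V(SO2) = nRT/P = 6.938 × 0.08206 × 978.15 / 20.4 = 27.30 L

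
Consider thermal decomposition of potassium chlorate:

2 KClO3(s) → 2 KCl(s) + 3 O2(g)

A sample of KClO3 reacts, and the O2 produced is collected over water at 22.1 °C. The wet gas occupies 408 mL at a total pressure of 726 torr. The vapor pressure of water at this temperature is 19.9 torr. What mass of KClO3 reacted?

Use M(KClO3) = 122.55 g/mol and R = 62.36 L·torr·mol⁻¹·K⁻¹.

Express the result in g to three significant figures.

P(O2) = 726 − 19.9 = 706.1 torr
n(O2) = PV/RT = (706.1 × 0.4080) / (62.36 × 295.25) = 0.01565 mol
n(KClO3) = (2/3) × 0.01565 = 0.01043 mol
m(KClO3) = 0.01043 × 122.55 = 1.278 g

1.28 g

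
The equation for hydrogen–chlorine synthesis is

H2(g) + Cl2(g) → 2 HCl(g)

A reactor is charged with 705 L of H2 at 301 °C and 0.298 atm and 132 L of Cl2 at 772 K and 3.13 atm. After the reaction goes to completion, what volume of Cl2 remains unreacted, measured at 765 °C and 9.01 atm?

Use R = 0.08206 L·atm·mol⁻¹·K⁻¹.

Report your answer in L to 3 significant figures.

n(H2) = PV/RT = (0.298 × 705) / (0.08206 × 574.15) = 4.459 mol
n(Cl2) = PV/RT = (3.13 × 132) / (0.08206 × 772) = 6.522 mol
For 4.459 mol H2, stoichiometry requires (1/1) × 4.459 = 4.459 mol Cl2; 6.522 mol is available, so H2 is limiting.
n(Cl2) consumed = (1/1) × 4.459 = 4.459 mol; remaining = 6.522 − 4.459 = 2.063 mol
V(Cl2) = nRT/P = 2.063 × 0.08206 × 1038.15 / 9.01 = 19.51 L

19.5 L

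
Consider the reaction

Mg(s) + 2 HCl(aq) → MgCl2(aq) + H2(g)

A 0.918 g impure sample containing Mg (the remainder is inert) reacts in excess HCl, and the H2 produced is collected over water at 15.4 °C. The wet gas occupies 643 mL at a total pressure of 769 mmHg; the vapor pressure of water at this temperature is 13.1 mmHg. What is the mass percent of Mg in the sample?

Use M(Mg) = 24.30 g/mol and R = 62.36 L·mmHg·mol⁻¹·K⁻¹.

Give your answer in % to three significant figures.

P(H2) = 769 − 13.1 = 755.9 mmHg
n(H2) = PV/RT = (755.9 × 0.6430) / (62.36 × 288.55) = 0.02701 mol
n(Mg) = (1/1) × 0.02701 = 0.02701 mol
m(Mg) = 0.02701 × 24.30 = 0.6563 g
%Mg = 0.6563 / 0.918 × 100 = 71.49%

71.5 %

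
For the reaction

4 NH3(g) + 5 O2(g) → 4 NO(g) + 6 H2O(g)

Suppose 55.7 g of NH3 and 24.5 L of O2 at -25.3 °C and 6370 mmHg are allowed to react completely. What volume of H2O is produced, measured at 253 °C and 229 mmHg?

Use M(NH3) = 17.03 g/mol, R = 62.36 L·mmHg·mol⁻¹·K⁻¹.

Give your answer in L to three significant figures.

n(NH3) = 55.7 / 17.03 = 3.271 mol
n(O2) = PV/RT = (6370 × 24.5) / (62.36 × 247.85) = 10.10 mol
For 3.271 mol NH3, stoichiometry requires (5/4) × 3.271 = 4.089 mol O2; 10.10 mol is available, so NH3 is limiting.
n(H2O) = (6/4) × 3.271 = 4.906 mol
V(H2O) = nRT/P = 4.906 × 62.36 × 526.15 / 229 = 702.9 L

703 L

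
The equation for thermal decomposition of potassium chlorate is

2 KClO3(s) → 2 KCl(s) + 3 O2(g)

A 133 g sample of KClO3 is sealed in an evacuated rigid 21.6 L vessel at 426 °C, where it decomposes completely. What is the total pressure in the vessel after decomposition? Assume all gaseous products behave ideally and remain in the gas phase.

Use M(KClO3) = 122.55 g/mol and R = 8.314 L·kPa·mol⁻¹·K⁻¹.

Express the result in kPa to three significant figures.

438 kPa

n(KClO3) = 133 / 122.55 = 1.085 mol
n(gas produced) = (3/2) × 1.085 = 1.627 mol
P = nRT/V = 1.627 × 8.314 × 699.15 / 21.6 = 437.8 kPa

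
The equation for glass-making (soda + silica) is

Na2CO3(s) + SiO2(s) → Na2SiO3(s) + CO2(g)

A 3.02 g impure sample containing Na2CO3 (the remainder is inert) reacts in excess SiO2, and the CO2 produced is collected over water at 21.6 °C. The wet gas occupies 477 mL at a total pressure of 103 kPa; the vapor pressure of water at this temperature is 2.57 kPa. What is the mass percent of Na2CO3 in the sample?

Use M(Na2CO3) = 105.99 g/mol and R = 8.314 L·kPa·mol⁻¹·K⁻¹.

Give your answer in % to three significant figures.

68.6 %

P(CO2) = 103 − 2.57 = 100.4 kPa
n(CO2) = PV/RT = (100.4 × 0.4770) / (8.314 × 294.75) = 0.01954 mol
n(Na2CO3) = (1/1) × 0.01954 = 0.01954 mol
m(Na2CO3) = 0.01954 × 105.99 = 2.071 g
%Na2CO3 = 2.071 / 3.02 × 100 = 68.58%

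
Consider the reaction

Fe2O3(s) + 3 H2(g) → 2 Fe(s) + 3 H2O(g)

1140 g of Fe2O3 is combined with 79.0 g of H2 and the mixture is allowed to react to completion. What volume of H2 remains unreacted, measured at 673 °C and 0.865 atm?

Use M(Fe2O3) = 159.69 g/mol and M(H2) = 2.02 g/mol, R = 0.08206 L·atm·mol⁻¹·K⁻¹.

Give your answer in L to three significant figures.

n(Fe2O3) = 1140 / 159.69 = 7.139 mol
n(H2) = 79.0 / 2.02 = 39.11 mol
For 7.139 mol Fe2O3, stoichiometry requires (3/1) × 7.139 = 21.42 mol H2; 39.11 mol is available, so Fe2O3 is limiting.
n(H2) consumed = (3/1) × 7.139 = 21.42 mol; remaining = 39.11 − 21.42 = 17.69 mol
V(H2) = nRT/P = 17.69 × 0.08206 × 946.15 / 0.865 = 1588 L

1590 L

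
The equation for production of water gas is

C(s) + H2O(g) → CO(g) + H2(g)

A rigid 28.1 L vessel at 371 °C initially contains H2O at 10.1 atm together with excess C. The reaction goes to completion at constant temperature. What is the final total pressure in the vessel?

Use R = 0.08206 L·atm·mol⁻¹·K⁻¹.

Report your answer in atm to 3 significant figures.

At constant T and V, P ∝ n(gas): 1 mol gas → 2 mol gas.
P_final = (2/1) × 10.1 = 20.20 atm

20.2 atm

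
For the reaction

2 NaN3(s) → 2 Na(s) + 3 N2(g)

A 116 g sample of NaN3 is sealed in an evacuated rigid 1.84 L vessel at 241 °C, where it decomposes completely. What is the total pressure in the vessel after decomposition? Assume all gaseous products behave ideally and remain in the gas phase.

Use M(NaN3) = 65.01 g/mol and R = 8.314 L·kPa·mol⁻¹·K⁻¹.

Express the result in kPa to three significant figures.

6220 kPa

n(NaN3) = 116 / 65.01 = 1.784 mol
n(gas produced) = (3/2) × 1.784 = 2.676 mol
P = nRT/V = 2.676 × 8.314 × 514.15 / 1.84 = 6217 kPa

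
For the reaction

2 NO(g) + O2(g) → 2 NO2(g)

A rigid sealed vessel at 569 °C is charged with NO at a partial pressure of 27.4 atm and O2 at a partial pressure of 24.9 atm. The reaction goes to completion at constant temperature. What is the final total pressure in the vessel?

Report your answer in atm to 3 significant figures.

38.6 atm

At constant V, partial pressures at 569 °C are proportional to moles, so apply stoichiometry directly to pressures.
P(O2) required for 27.4 atm of NO = (1/2) × 27.4 = 13.70 atm; available 24.9 atm, so NO is limiting.
P(O2) remaining = 24.9 − (1/2) × 27.4 = 11.20 atm
P(gaseous products) = (2)/2 × 27.4 = 27.40 atm
P_total at 569 °C = 11.20 + 27.40 = 38.60 atm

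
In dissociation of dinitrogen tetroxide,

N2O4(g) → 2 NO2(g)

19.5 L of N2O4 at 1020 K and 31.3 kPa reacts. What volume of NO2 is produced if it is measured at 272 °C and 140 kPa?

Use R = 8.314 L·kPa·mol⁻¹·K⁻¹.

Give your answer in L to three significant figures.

n(N2O4) = PV/RT = (31.3 × 19.5) / (8.314 × 1020) = 0.07197 mol
n(NO2) = (2/1) × 0.07197 = 0.1439 mol
V = nRT/P = 0.1439 × 8.314 × 545.15 / 140 = 4.659 L

4.66 L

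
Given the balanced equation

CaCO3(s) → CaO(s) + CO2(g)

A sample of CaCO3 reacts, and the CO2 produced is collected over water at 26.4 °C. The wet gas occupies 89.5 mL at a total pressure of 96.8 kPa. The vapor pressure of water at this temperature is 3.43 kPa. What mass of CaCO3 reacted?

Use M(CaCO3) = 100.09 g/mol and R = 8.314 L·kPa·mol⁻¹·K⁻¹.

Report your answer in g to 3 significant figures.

P(CO2) = 96.8 − 3.43 = 93.37 kPa
n(CO2) = PV/RT = (93.37 × 0.08950) / (8.314 × 299.55) = 0.003355 mol
n(CaCO3) = (1/1) × 0.003355 = 0.003355 mol
m(CaCO3) = 0.003355 × 100.09 = 0.3358 g

0.336 g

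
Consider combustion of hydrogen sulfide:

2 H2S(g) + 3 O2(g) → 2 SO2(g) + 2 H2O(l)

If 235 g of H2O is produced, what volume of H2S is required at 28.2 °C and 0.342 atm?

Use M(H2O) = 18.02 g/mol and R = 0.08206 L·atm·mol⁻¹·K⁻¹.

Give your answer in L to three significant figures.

943 L

n(H2O) = 235.0 / 18.02 = 13.04 mol
n(H2S) = (2/2) × 13.04 = 13.04 mol
V = nRT/P = 13.04 × 0.08206 × 301.35 / 0.342 = 942.9 L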